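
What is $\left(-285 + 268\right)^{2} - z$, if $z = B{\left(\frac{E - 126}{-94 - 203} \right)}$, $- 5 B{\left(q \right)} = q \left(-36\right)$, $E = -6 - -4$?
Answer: $\frac{47173}{165} \approx 285.9$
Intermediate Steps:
$E = -2$ ($E = -6 + 4 = -2$)
$B{\left(q \right)} = \frac{36 q}{5}$ ($B{\left(q \right)} = - \frac{q \left(-36\right)}{5} = - \frac{\left(-36\right) q}{5} = \frac{36 q}{5}$)
$z = \frac{512}{165}$ ($z = \frac{36 \frac{-2 - 126}{-94 - 203}}{5} = \frac{36 \left(- \frac{128}{-297}\right)}{5} = \frac{36 \left(\left(-128\right) \left(- \frac{1}{297}\right)\right)}{5} = \frac{36}{5} \cdot \frac{128}{297} = \frac{512}{165} \approx 3.103$)
$\left(-285 + 268\right)^{2} - z = \left(-285 + 268\right)^{2} - \frac{512}{165} = \left(-17\right)^{2} - \frac{512}{165} = 289 - \frac{512}{165} = \frac{47173}{165}$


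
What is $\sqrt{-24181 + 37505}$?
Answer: $2 \sqrt{3331} \approx 115.43$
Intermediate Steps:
$\sqrt{-24181 + 37505} = \sqrt{13324} = 2 \sqrt{3331}$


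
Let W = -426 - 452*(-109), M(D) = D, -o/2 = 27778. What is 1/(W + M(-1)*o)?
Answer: 1/104398 ≈ 9.5787e-6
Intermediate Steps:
o = -55556 (o = -2*27778 = -55556)
W = 48842 (W = -426 + 49268 = 48842)
1/(W + M(-1)*o) = 1/(48842 - 1*(-55556)) = 1/(48842 + 55556) = 1/104398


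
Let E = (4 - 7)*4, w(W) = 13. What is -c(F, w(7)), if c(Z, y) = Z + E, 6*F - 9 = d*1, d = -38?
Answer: 101/6 ≈ 16.833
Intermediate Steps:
E = -12 (E = -3*4 = -12)
F = -29/6 (F = 3/2 + (-38*1)/6 = 3/2 + (1/6)*(-38) = 3/2 - 19/3 = -29/6 ≈ -4.8333)
c(Z, y) = -12 + Z (c(Z, y) = Z - 12 = -12 + Z)
-c(F, w(7)) = -(-12 - 29/6) = -1*(-101/6) = 101/6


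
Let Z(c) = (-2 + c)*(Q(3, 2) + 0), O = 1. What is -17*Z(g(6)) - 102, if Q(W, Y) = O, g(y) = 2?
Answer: -102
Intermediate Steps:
Q(W, Y) = 1
Z(c) = -2 + c (Z(c) = (-2 + c)*(1 + 0) = (-2 + c)*1 = -2 + c)
-17*Z(g(6)) - 102 = -17*(-2 + 2) - 102 = -17*0 - 102 = 0 - 102 = -102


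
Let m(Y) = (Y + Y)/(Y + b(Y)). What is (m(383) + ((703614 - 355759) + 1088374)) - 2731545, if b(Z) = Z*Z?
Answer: -248700671/192 ≈ -1.2953e+6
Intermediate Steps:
b(Z) = Z²
m(Y) = 2*Y/(Y + Y²) (m(Y) = (Y + Y)/(Y + Y²) = (2*Y)/(Y + Y²) = 2*Y/(Y + Y²))
(m(383) + ((703614 - 355759) + 1088374)) - 2731545 = (2/(1 + 383) + ((703614 - 355759) + 1088374)) - 2731545 = (2/384 + (347855 + 1088374)) - 2731545 = (2*(1/384) + 1436229) - 2731545 = (1/192 + 1436229) - 2731545 = 275755969/192 - 2731545 = -248700671/192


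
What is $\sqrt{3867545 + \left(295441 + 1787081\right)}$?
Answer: $\sqrt{5950067} \approx 2439.3$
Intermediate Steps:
$\sqrt{3867545 + \left(295441 + 1787081\right)} = \sqrt{3867545 + 2082522} = \sqrt{5950067}$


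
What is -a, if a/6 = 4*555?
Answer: -13320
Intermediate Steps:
a = 13320 (a = 6*(4*555) = 6*2220 = 13320)
-a = -1*13320 = -13320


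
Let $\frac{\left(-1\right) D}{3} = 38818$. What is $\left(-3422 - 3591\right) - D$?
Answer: $109441$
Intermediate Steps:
$D = -116454$ ($D = \left(-3\right) 38818 = -116454$)
$\left(-3422 - 3591\right) - D = \left(-3422 - 3591\right) - -116454 = -7013 + 116454 = 109441$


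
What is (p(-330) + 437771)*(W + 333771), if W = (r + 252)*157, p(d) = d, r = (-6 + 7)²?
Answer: 163380713972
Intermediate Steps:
r = 1 (r = 1² = 1)
W = 39721 (W = (1 + 252)*157 = 253*157 = 39721)
(p(-330) + 437771)*(W + 333771) = (-330 + 437771)*(39721 + 333771) = 437441*373492 = 163380713972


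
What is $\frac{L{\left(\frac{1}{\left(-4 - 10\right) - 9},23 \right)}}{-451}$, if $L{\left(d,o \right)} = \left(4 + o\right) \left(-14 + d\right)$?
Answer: $\frac{8721}{10373} \approx 0.84074$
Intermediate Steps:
$L{\left(d,o \right)} = \left(-14 + d\right) \left(4 + o\right)$
$\frac{L{\left(\frac{1}{\left(-4 - 10\right) - 9},23 \right)}}{-451} = \frac{-56 - 322 + \frac{4}{\left(-4 - 10\right) - 9} + \frac{1}{\left(-4 - 10\right) - 9} \cdot 23}{-451} = \left(-56 - 322 + \frac{4}{\left(-4 - 10\right) - 9} + \frac{1}{\left(-4 - 10\right) - 9} \cdot 23\right) \left(- \frac{1}{451}\right) = \left(-56 - 322 + \frac{4}{-14 - 9} + \frac{1}{-14 - 9} \cdot 23\right) \left(- \frac{1}{451}\right) = \left(-56 - 322 + \frac{4}{-23} + \frac{1}{-23} \cdot 23\right) \left(- \frac{1}{451}\right) = \left(-56 - 322 + 4 \left(- \frac{1}{23}\right) - 1\right) \left(- \frac{1}{451}\right) = \left(-56 - 322 - \frac{4}{23} - 1\right) \left(- \frac{1}{451}\right) = \left(- \frac{8721}{23}\right) \left(- \frac{1}{451}\right) = \frac{8721}{10373}$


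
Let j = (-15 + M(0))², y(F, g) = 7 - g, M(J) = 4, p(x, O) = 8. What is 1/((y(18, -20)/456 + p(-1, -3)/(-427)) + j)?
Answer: 64904/7856011 ≈ 0.0082617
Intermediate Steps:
j = 121 (j = (-15 + 4)² = (-11)² = 121)
1/((y(18, -20)/456 + p(-1, -3)/(-427)) + j) = 1/(((7 - 1*(-20))/456 + 8/(-427)) + 121) = 1/(((7 + 20)*(1/456) + 8*(-1/427)) + 121) = 1/((27*(1/456) - 8/427) + 121) = 1/((9/152 - 8/427) + 121) = 1/(2627/64904 + 121) = 1/(7856011/64904) = 64904/7856011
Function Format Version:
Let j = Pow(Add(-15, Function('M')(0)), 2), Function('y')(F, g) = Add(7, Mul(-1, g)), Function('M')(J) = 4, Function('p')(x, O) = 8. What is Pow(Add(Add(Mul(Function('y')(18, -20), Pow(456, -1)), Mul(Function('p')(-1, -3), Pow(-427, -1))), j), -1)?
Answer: Rational(64904, 7856011) ≈ 0.0082617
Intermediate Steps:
j = 121 (j = Pow(Add(-15, 4), 2) = Pow(-11, 2) = 121)
Pow(Add(Add(Mul(Function('y')(18, -20), Pow(456, -1)), Mul(Function('p')(-1, -3), Pow(-427, -1))), j), -1) = Pow(Add(Add(Mul(Add(7, Mul(-1, -20)), Pow(456, -1)), Mul(8, Pow(-427, -1))), 121), -1) = Pow(Add(Add(Mul(Add(7, 20), Rational(1, 456)), Mul(8, Rational(-1, 427))), 121), -1) = Pow(Add(Add(Mul(27, Rational(1, 456)), Rational(-8, 427)), 121), -1) = Pow(Add(Add(Rational(9, 152), Rational(-8, 427)), 121), -1) = Pow(Add(Rational(2627, 64904), 121), -1) = Pow(Rational(7856011, 64904), -1) = Rational(64904, 7856011)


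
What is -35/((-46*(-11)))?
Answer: -35/506 ≈ -0.069170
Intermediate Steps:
-35/((-46*(-11))) = -35/506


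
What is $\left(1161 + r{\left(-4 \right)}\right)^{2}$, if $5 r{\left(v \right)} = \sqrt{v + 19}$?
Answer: $\frac{\left(5805 + \sqrt{15}\right)^{2}}{25} \approx 1.3497 \cdot 10^{6}$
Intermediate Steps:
$r{\left(v \right)} = \frac{\sqrt{19 + v}}{5}$ ($r{\left(v \right)} = \frac{\sqrt{v + 19}}{5} = \frac{\sqrt{19 + v}}{5}$)
$\left(1161 + r{\left(-4 \right)}\right)^{2} = \left(1161 + \frac{\sqrt{19 - 4}}{5}\right)^{2} = \left(1161 + \frac{\sqrt{15}}{5}\right)^{2}$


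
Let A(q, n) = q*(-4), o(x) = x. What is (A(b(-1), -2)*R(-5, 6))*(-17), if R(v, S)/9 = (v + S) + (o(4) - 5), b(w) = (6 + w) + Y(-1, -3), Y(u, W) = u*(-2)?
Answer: 0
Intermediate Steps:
Y(u, W) = -2*u
b(w) = 8 + w (b(w) = (6 + w) - 2*(-1) = (6 + w) + 2 = 8 + w)
A(q, n) = -4*q
R(v, S) = -9 + 9*S + 9*v (R(v, S) = 9*((v + S) + (4 - 5)) = 9*((S + v) - 1) = 9*(-1 + S + v) = -9 + 9*S + 9*v)
(A(b(-1), -2)*R(-5, 6))*(-17) = ((-4*(8 - 1))*(-9 + 9*6 + 9*(-5)))*(-17) = ((-4*7)*(-9 + 54 - 45))*(-17) = -28*0*(-17) = 0*(-17) = 0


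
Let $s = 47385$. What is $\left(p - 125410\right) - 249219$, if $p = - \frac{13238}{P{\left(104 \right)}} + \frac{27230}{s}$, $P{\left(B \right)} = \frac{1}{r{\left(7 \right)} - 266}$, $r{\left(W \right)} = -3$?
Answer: $\frac{30197451907}{9477} \approx 3.1864 \cdot 10^{6}$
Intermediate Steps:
$P{\left(B \right)} = - \frac{1}{269}$ ($P{\left(B \right)} = \frac{1}{-3 - 266} = \frac{1}{-269} = - \frac{1}{269}$)
$p = \frac{33747810940}{9477}$ ($p = - \frac{13238}{- \frac{1}{269}} + \frac{27230}{47385} = \left(-13238\right) \left(-269\right) + 27230 \cdot \frac{1}{47385} = 3561022 + \frac{5446}{9477} = \frac{33747810940}{9477} \approx 3.561 \cdot 10^{6}$)
$\left(p - 125410\right) - 249219 = \left(\frac{33747810940}{9477} - 125410\right) - 249219 = \frac{32559300370}{9477} - 249219 = \frac{30197451907}{9477}$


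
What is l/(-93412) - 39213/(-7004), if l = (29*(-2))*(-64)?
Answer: 909241477/163564412 ≈ 5.5589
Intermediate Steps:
l = 3712 (l = -58*(-64) = 3712)
l/(-93412) - 39213/(-7004) = 3712/(-93412) - 39213/(-7004) = 3712*(-1/93412) - 39213*(-1/7004) = -928/23353 + 39213/7004 = 909241477/163564412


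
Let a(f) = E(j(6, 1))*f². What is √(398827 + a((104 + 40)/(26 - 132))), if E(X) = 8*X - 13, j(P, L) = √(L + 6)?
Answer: √(1120237651 + 41472*√7)/53 ≈ 631.54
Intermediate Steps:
j(P, L) = √(6 + L)
E(X) = -13 + 8*X
a(f) = f²*(-13 + 8*√7) (a(f) = (-13 + 8*√(6 + 1))*f² = (-13 + 8*√7)*f² = f²*(-13 + 8*√7))
√(398827 + a((104 + 40)/(26 - 132))) = √(398827 + ((104 + 40)/(26 - 132))²*(-13 + 8*√7)) = √(398827 + (144/(-106))²*(-13 + 8*√7)) = √(398827 + (144*(-1/106))²*(-13 + 8*√7)) = √(398827 + (-72/53)²*(-13 + 8*√7)) = √(398827 + 5184*(-13 + 8*√7)/2809) = √(398827 + (-67392/2809 + 41472*√7/2809)) = √(1120237651/2809 + 41472*√7/2809)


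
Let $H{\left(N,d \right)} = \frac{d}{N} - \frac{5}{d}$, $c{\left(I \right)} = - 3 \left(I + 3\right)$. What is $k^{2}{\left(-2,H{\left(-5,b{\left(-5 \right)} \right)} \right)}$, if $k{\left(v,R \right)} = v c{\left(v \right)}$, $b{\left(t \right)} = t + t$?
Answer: $36$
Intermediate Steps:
$c{\left(I \right)} = -9 - 3 I$ ($c{\left(I \right)} = - 3 \left(3 + I\right) = -9 - 3 I$)
$b{\left(t \right)} = 2 t$
$H{\left(N,d \right)} = - \frac{5}{d} + \frac{d}{N}$
$k{\left(v,R \right)} = v \left(-9 - 3 v\right)$
$k^{2}{\left(-2,H{\left(-5,b{\left(-5 \right)} \right)} \right)} = \left(\left(-3\right) \left(-2\right) \left(3 - 2\right)\right)^{2} = \left(\left(-3\right) \left(-2\right) 1\right)^{2} = 6^{2} = 36$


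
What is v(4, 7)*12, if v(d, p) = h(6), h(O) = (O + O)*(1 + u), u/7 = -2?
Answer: -1872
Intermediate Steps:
u = -14 (u = 7*(-2) = -14)
h(O) = -26*O (h(O) = (O + O)*(1 - 14) = (2*O)*(-13) = -26*O)
v(d, p) = -156 (v(d, p) = -26*6 = -156)
v(4, 7)*12 = -156*12 = -1872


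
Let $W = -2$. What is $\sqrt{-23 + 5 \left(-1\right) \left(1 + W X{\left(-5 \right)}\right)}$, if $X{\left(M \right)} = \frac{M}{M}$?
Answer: $3 i \sqrt{2} \approx 4.2426 i$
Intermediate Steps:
$X{\left(M \right)} = 1$
$\sqrt{-23 + 5 \left(-1\right) \left(1 + W X{\left(-5 \right)}\right)} = \sqrt{-23 + 5 \left(-1\right) \left(1 - 2\right)} = \sqrt{-23 - 5 \left(1 - 2\right)} = \sqrt{-23 - -5} = \sqrt{-23 + 5} = \sqrt{-18} = 3 i \sqrt{2}$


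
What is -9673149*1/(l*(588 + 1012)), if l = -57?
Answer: 3224383/30400 ≈ 106.07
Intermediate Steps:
-9673149*1/(l*(588 + 1012)) = -9673149*(-1/(57*(588 + 1012))) = -9673149/((-57*1600)) = -9673149/(-91200) = -9673149*(-1/91200) = 3224383/30400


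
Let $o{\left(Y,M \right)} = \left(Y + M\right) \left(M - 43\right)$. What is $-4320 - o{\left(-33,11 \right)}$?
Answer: $-5024$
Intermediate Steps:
$o{\left(Y,M \right)} = \left(-43 + M\right) \left(M + Y\right)$ ($o{\left(Y,M \right)} = \left(M + Y\right) \left(-43 + M\right) = \left(-43 + M\right) \left(M + Y\right)$)
$-4320 - o{\left(-33,11 \right)} = -4320 - \left(11^{2} - 473 - -1419 + 11 \left(-33\right)\right) = -4320 - \left(121 - 473 + 1419 - 363\right) = -4320 - 704 = -5024$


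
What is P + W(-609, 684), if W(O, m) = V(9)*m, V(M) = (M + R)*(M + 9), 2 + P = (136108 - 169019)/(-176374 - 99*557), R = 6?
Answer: 42756129437/231517 ≈ 1.8468e+5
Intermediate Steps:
P = -430123/231517 (P = -2 + (136108 - 169019)/(-176374 - 99*557) = -2 - 32911/(-176374 - 55143) = -2 - 32911/(-231517) = -2 - 32911*(-1/231517) = -2 + 32911/231517 = -430123/231517 ≈ -1.8578)
V(M) = (6 + M)*(9 + M) (V(M) = (M + 6)*(M + 9) = (6 + M)*(9 + M))
W(O, m) = 270*m (W(O, m) = (54 + 9**2 + 15*9)*m = (54 + 81 + 135)*m = 270*m)
P + W(-609, 684) = -430123/231517 + 270*684 = -430123/231517 + 184680 = 42756129437/231517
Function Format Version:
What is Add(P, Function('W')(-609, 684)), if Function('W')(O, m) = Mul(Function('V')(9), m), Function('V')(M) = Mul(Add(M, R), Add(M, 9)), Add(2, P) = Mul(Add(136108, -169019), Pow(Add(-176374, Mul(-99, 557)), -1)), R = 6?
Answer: Rational(42756129437, 231517) ≈ 1.8468e+5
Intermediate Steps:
P = Rational(-430123, 231517) (P = Add(-2, Mul(Add(136108, -169019), Pow(Add(-176374, Mul(-99, 557)), -1))) = Add(-2, Mul(-32911, Pow(Add(-176374, -55143), -1))) = Add(-2, Mul(-32911, Pow(-231517, -1))) = Add(-2, Mul(-32911, Rational(-1, 231517))) = Add(-2, Rational(32911, 231517)) = Rational(-430123, 231517) ≈ -1.8578)
Function('V')(M) = Mul(Add(6, M), Add(9, M)) (Function('V')(M) = Mul(Add(M, 6), Add(M, 9)) = Mul(Add(6, M), Add(9, M)))
Function('W')(O, m) = Mul(270, m) (Function('W')(O, m) = Mul(Add(54, Pow(9, 2), Mul(15, 9)), m) = Mul(Add(54, 81, 135), m) = Mul(270, m))
Add(P, Function('W')(-609, 684)) = Add(Rational(-430123, 231517), Mul(270, 684)) = Add(Rational(-430123, 231517), 184680) = Rational(42756129437, 231517)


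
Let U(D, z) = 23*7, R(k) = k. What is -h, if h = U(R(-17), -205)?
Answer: -161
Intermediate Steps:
U(D, z) = 161
h = 161
-h = -1*161 = -161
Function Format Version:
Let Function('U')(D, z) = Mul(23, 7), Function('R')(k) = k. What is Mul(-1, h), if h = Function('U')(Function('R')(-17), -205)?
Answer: -161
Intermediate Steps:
Function('U')(D, z) = 161
h = 161
Mul(-1, h) = Mul(-1, 161) = -161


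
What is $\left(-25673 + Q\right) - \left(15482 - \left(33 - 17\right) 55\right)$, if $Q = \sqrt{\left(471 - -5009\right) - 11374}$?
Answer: $-40275 + i \sqrt{5894} \approx -40275.0 + 76.772 i$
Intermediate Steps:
$Q = i \sqrt{5894}$ ($Q = \sqrt{\left(471 + 5009\right) - 11374} = \sqrt{5480 - 11374} = \sqrt{-5894} = i \sqrt{5894} \approx 76.772 i$)
$\left(-25673 + Q\right) - \left(15482 - \left(33 - 17\right) 55\right) = \left(-25673 + i \sqrt{5894}\right) - \left(15482 - \left(33 - 17\right) 55\right) = \left(-25673 + i \sqrt{5894}\right) + \left(-15482 + 16 \cdot 55\right) = \left(-25673 + i \sqrt{5894}\right) + \left(-15482 + 880\right) = \left(-25673 + i \sqrt{5894}\right) - 14602 = -40275 + i \sqrt{5894}$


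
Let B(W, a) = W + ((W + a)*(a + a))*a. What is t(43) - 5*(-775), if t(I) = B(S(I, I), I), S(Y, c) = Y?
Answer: 321946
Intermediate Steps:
B(W, a) = W + 2*a**2*(W + a) (B(W, a) = W + ((W + a)*(2*a))*a = W + (2*a*(W + a))*a = W + 2*a**2*(W + a))
t(I) = I + 4*I**3 (t(I) = I + 2*I**3 + 2*I*I**2 = I + 2*I**3 + 2*I**3 = I + 4*I**3)
t(43) - 5*(-775) = (43 + 4*43**3) - 5*(-775) = (43 + 4*79507) + 3875 = (43 + 318028) + 3875 = 318071 + 3875 = 321946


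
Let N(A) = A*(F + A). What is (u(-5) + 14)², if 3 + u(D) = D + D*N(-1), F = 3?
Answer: 256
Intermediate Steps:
N(A) = A*(3 + A)
u(D) = -3 - D (u(D) = -3 + (D + D*(-(3 - 1))) = -3 + (D + D*(-1*2)) = -3 + (D + D*(-2)) = -3 + (D - 2*D) = -3 - D)
(u(-5) + 14)² = ((-3 - 1*(-5)) + 14)² = ((-3 + 5) + 14)² = (2 + 14)² = 16² = 256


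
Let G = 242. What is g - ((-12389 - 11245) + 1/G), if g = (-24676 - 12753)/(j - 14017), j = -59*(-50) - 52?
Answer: 63603366631/2690798 ≈ 23637.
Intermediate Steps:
j = 2898 (j = 2950 - 52 = 2898)
g = 37429/11119 (g = (-24676 - 12753)/(2898 - 14017) = -37429/(-11119) = -37429*(-1/11119) = 37429/11119 ≈ 3.3662)
g - ((-12389 - 11245) + 1/G) = 37429/11119 - ((-12389 - 11245) + 1/242) = 37429/11119 - (-23634 + 1/242) = 37429/11119 - 1*(-5719427/242) = 37429/11119 + 5719427/242 = 63603366631/2690798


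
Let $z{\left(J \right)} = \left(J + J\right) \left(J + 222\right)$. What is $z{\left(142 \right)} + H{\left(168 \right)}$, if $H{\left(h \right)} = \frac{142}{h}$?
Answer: $\frac{8683655}{84} \approx 1.0338 \cdot 10^{5}$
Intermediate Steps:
$z{\left(J \right)} = 2 J \left(222 + J\right)$
$z{\left(142 \right)} + H{\left(168 \right)} = 2 \cdot 142 \left(222 + 142\right) + \frac{142}{168} = 2 \cdot 142 \cdot 364 + 142 \cdot \frac{1}{168} = 103376 + \frac{71}{84} = \frac{8683655}{84}$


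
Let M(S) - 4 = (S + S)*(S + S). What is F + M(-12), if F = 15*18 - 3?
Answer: 847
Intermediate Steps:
M(S) = 4 + 4*S² (M(S) = 4 + (S + S)*(S + S) = 4 + (2*S)*(2*S) = 4 + 4*S²)
F = 267 (F = 270 - 3 = 267)
F + M(-12) = 267 + (4 + 4*(-12)²) = 267 + (4 + 4*144) = 267 + (4 + 576) = 267 + 580 = 847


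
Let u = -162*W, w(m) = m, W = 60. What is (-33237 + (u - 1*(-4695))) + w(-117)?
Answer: -38379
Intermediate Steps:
u = -9720 (u = -162*60 = -9720)
(-33237 + (u - 1*(-4695))) + w(-117) = (-33237 + (-9720 - 1*(-4695))) - 117 = (-33237 + (-9720 + 4695)) - 117 = (-33237 - 5025) - 117 = -38262 - 117 = -38379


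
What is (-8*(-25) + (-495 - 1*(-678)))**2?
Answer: 146689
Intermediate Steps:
(-8*(-25) + (-495 - 1*(-678)))**2 = (200 + (-495 + 678))**2 = (200 + 183)**2 = 383**2 = 146689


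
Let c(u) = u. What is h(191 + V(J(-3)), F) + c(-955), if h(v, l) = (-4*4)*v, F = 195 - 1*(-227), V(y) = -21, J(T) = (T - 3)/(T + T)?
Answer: -3675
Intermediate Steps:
J(T) = (-3 + T)/(2*T) (J(T) = (-3 + T)/((2*T)) = (-3 + T)*(1/(2*T)) = (-3 + T)/(2*T))
F = 422 (F = 195 + 227 = 422)
h(v, l) = -16*v
h(191 + V(J(-3)), F) + c(-955) = -16*(191 - 21) - 955 = -16*170 - 955 = -2720 - 955 = -3675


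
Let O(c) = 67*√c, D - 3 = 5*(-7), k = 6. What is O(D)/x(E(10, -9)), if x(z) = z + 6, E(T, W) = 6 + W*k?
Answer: -134*I*√2/21 ≈ -9.024*I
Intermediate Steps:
E(T, W) = 6 + 6*W (E(T, W) = 6 + W*6 = 6 + 6*W)
D = -32 (D = 3 + 5*(-7) = 3 - 35 = -32)
x(z) = 6 + z
O(D)/x(E(10, -9)) = (67*√(-32))/(6 + (6 + 6*(-9))) = (67*(4*I*√2))/(6 + (6 - 54)) = (268*I*√2)/(6 - 48) = (268*I*√2)/(-42) = (268*I*√2)*(-1/42) = -134*I*√2/21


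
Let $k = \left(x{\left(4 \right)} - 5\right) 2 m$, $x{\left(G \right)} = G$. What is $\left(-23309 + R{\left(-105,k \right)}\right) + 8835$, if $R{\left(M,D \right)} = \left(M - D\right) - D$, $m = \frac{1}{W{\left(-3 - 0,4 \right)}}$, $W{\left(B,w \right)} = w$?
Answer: $-14578$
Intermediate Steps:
$m = \frac{1}{4} \approx 0.25$
$k = - \frac{1}{2}$ ($k = \left(4 - 5\right) 2 \cdot \frac{1}{4} = \left(-1\right) 2 \cdot \frac{1}{4} = \left(-2\right) \frac{1}{4} = - \frac{1}{2} \approx -0.5$)
$R{\left(M,D \right)} = M - 2 D$
$\left(-23309 + R{\left(-105,k \right)}\right) + 8835 = \left(-23309 - 104\right) + 8835 = -23413 + 8835 = -14578$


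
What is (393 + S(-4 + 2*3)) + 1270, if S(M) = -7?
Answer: 1656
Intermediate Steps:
(393 + S(-4 + 2*3)) + 1270 = (393 - 7) + 1270 = 386 + 1270 = 1656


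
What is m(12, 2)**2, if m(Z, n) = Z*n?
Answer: 576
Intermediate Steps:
m(12, 2)**2 = (12*2)**2 = 24**2 = 576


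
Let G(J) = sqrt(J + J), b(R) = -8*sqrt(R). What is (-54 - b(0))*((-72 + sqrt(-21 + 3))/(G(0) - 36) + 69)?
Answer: -3834 + 9*I*sqrt(2)/2 ≈ -3834.0 + 6.364*I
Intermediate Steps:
G(J) = sqrt(2)*sqrt(J) (G(J) = sqrt(2*J) = sqrt(2)*sqrt(J))
(-54 - b(0))*((-72 + sqrt(-21 + 3))/(G(0) - 36) + 69) = (-54 - (-8)*sqrt(0))*((-72 + sqrt(-21 + 3))/(sqrt(2)*sqrt(0) - 36) + 69) = (-54 - (-8)*0)*((-72 + sqrt(-18))/(sqrt(2)*0 - 36) + 69) = (-54 - 1*0)*((-72 + 3*I*sqrt(2))/(0 - 36) + 69) = (-54 + 0)*((-72 + 3*I*sqrt(2))/(-36) + 69) = -54*((-72 + 3*I*sqrt(2))*(-1/36) + 69) = -54*((2 - I*sqrt(2)/12) + 69) = -54*(71 - I*sqrt(2)/12) = -3834 + 9*I*sqrt(2)/2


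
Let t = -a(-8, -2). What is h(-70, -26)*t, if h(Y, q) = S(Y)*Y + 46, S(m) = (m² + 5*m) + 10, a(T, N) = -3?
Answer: -957462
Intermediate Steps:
t = 3 (t = -1*(-3) = 3)
S(m) = 10 + m² + 5*m
h(Y, q) = 46 + Y*(10 + Y² + 5*Y) (h(Y, q) = (10 + Y² + 5*Y)*Y + 46 = Y*(10 + Y² + 5*Y) + 46 = 46 + Y*(10 + Y² + 5*Y))
h(-70, -26)*t = (46 - 70*(10 + (-70)² + 5*(-70)))*3 = (46 - 70*(10 + 4900 - 350))*3 = (46 - 70*4560)*3 = (46 - 319200)*3 = -319154*3 = -957462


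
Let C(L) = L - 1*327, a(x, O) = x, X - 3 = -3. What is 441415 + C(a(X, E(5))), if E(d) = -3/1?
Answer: 441088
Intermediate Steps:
E(d) = -3 (E(d) = -3*1 = -3)
X = 0 (X = 3 - 3 = 0)
C(L) = -327 + L (C(L) = L - 327 = -327 + L)
441415 + C(a(X, E(5))) = 441415 + (-327 + 0) = 441415 - 327 = 441088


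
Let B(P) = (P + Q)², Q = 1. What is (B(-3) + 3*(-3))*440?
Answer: -2200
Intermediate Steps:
B(P) = (1 + P)² (B(P) = (P + 1)² = (1 + P)²)
(B(-3) + 3*(-3))*440 = ((1 - 3)² + 3*(-3))*440 = ((-2)² - 9)*440 = (4 - 9)*440 = -5*440 = -2200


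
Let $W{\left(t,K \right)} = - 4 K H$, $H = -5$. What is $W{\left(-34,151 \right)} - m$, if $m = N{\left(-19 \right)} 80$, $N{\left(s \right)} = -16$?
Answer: $4300$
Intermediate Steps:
$m = -1280$ ($m = \left(-16\right) 80 = -1280$)
$W{\left(t,K \right)} = 20 K$ ($W{\left(t,K \right)} = - 4 K \left(-5\right) = 20 K$)
$W{\left(-34,151 \right)} - m = 20 \cdot 151 - -1280 = 3020 + 1280 = 4300$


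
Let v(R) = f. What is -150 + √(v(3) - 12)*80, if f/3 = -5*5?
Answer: -150 + 80*I*√87 ≈ -150.0 + 746.19*I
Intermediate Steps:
f = -75 (f = 3*(-5*5) = 3*(-25) = -75)
v(R) = -75
-150 + √(v(3) - 12)*80 = -150 + √(-75 - 12)*80 = -150 + √(-87)*80 = -150 + (I*√87)*80 = -150 + 80*I*√87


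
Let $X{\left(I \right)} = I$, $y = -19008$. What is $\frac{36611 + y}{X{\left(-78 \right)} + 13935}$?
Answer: $\frac{17603}{13857} \approx 1.2703$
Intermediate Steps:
$\frac{36611 + y}{X{\left(-78 \right)} + 13935} = \frac{36611 - 19008}{-78 + 13935} = \frac{17603}{13857}$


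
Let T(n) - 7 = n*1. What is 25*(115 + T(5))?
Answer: 3175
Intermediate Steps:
T(n) = 7 + n (T(n) = 7 + n*1 = 7 + n)
25*(115 + T(5)) = 25*(115 + (7 + 5)) = 25*(115 + 12) = 25*127 = 3175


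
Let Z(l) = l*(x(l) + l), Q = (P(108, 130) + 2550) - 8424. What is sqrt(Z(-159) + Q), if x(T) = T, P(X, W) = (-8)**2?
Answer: 4*sqrt(2797) ≈ 211.55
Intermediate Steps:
P(X, W) = 64
Q = -5810 (Q = (64 + 2550) - 8424 = 2614 - 8424 = -5810)
Z(l) = 2*l**2 (Z(l) = l*(l + l) = l*(2*l) = 2*l**2)
sqrt(Z(-159) + Q) = sqrt(2*(-159)**2 - 5810) = sqrt(2*25281 - 5810) = sqrt(50562 - 5810) = sqrt(44752) = 4*sqrt(2797)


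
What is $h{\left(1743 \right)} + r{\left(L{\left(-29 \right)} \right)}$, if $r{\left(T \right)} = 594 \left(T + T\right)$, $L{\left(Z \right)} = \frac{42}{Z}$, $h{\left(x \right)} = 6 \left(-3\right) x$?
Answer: $- \frac{959742}{29} \approx -33095.0$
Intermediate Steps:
$h{\left(x \right)} = - 18 x$
$r{\left(T \right)} = 1188 T$ ($r{\left(T \right)} = 594 \cdot 2 T = 1188 T$)
$h{\left(1743 \right)} + r{\left(L{\left(-29 \right)} \right)} = \left(-18\right) 1743 + 1188 \frac{42}{-29} = -31374 + 1188 \cdot 42 \left(- \frac{1}{29}\right) = -31374 + 1188 \left(- \frac{42}{29}\right) = -31374 - \frac{49896}{29} = - \frac{959742}{29}$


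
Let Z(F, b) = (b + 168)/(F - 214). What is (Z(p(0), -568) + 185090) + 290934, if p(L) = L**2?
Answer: 50934768/107 ≈ 4.7603e+5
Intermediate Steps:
Z(F, b) = (168 + b)/(-214 + F)
(Z(p(0), -568) + 185090) + 290934 = ((168 - 568)/(-214 + 0**2) + 185090) + 290934 = (-400/(-214 + 0) + 185090) + 290934 = (-400/(-214) + 185090) + 290934 = (-1/214*(-400) + 185090) + 290934 = (200/107 + 185090) + 290934 = 19804830/107 + 290934 = 50934768/107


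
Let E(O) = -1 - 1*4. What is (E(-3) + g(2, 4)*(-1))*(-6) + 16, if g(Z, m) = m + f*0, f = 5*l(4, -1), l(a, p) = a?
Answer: 70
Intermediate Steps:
E(O) = -5 (E(O) = -1 - 4 = -5)
f = 20 (f = 5*4 = 20)
g(Z, m) = m (g(Z, m) = m + 20*0 = m + 0 = m)
(E(-3) + g(2, 4)*(-1))*(-6) + 16 = (-5 + 4*(-1))*(-6) + 16 = (-5 - 4)*(-6) + 16 = -9*(-6) + 16 = 54 + 16 = 70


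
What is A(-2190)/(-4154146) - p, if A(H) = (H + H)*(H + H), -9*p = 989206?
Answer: 2054566744238/18693657 ≈ 1.0991e+5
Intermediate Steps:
p = -989206/9 (p = -1/9*989206 = -989206/9 ≈ -1.0991e+5)
A(H) = 4*H**2 (A(H) = (2*H)*(2*H) = 4*H**2)
A(-2190)/(-4154146) - p = (4*(-2190)**2)/(-4154146) - 1*(-989206/9) = (4*4796100)*(-1/4154146) + 989206/9 = 19184400*(-1/4154146) + 989206/9 = -9592200/2077073 + 989206/9 = 2054566744238/18693657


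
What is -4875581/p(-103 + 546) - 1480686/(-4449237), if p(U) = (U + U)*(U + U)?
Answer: -6843427598147/1164211082684 ≈ -5.8782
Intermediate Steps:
p(U) = 4*U**2 (p(U) = (2*U)*(2*U) = 4*U**2)
-4875581/p(-103 + 546) - 1480686/(-4449237) = -4875581*1/(4*(-103 + 546)**2) - 1480686/(-4449237) = -4875581/(4*443**2) - 1480686*(-1/4449237) = -4875581/(4*196249) + 493562/1483079 = -4875581/784996 + 493562/1483079 = -6843427598147/1164211082684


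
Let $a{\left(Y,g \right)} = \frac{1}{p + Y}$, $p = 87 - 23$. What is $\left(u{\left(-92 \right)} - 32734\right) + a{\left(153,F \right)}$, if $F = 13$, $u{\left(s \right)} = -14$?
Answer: $- \frac{7106315}{217} \approx -32748.0$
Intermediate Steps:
$p = 64$
$a{\left(Y,g \right)} = \frac{1}{64 + Y}$
$\left(u{\left(-92 \right)} - 32734\right) + a{\left(153,F \right)} = \left(-14 - 32734\right) + \frac{1}{64 + 153} = -32748 + \frac{1}{217} = - \frac{7106315}{217}$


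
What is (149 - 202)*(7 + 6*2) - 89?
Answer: -1096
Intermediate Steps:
(149 - 202)*(7 + 6*2) - 89 = -53*(7 + 12) - 89 = -53*19 - 89 = -1007 - 89 = -1096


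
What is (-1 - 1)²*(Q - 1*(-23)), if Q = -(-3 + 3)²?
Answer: 92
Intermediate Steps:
Q = 0 (Q = -1*0² = -1*0 = 0)
(-1 - 1)²*(Q - 1*(-23)) = (-1 - 1)²*(0 - 1*(-23)) = (-2)²*(0 + 23) = 4*23 = 92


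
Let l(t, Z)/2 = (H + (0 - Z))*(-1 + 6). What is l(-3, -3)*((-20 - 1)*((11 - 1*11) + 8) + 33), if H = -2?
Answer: -1350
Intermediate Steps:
l(t, Z) = -20 - 10*Z (l(t, Z) = 2*((-2 + (0 - Z))*(-1 + 6)) = 2*((-2 - Z)*5) = 2*(-10 - 5*Z) = -20 - 10*Z)
l(-3, -3)*((-20 - 1)*((11 - 1*11) + 8) + 33) = (-20 - 10*(-3))*((-20 - 1)*((11 - 1*11) + 8) + 33) = (-20 + 30)*(-21*((11 - 11) + 8) + 33) = 10*(-21*(0 + 8) + 33) = 10*(-21*8 + 33) = 10*(-168 + 33) = 10*(-135) = -1350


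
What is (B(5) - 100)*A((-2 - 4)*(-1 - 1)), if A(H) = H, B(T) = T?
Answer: -1140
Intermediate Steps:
(B(5) - 100)*A((-2 - 4)*(-1 - 1)) = (5 - 100)*((-2 - 4)*(-1 - 1)) = -(-570)*(-2) = -95*12 = -1140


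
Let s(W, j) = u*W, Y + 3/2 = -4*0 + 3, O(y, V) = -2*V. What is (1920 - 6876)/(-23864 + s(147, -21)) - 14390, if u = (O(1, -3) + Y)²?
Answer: -897642766/62381 ≈ -14390.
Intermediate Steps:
Y = 3/2 (Y = -3/2 + (-4*0 + 3) = -3/2 + (0 + 3) = -3/2 + 3 = 3/2 ≈ 1.5000)
u = 225/4 (u = (-2*(-3) + 3/2)² = (6 + 3/2)² = (15/2)² = 225/4 ≈ 56.250)
s(W, j) = 225*W/4
(1920 - 6876)/(-23864 + s(147, -21)) - 14390 = (1920 - 6876)/(-23864 + (225/4)*147) - 14390 = -4956/(-23864 + 33075/4) - 14390 = -4956/(-62381/4) - 14390 = -4956*(-4/62381) - 14390 = 19824/62381 - 14390 = -897642766/62381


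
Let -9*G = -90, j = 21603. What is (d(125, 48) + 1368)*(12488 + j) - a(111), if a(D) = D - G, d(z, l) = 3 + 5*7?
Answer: 47931845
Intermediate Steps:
d(z, l) = 38 (d(z, l) = 3 + 35 = 38)
G = 10 (G = -⅑*(-90) = 10)
a(D) = -10 + D (a(D) = D - 1*10 = D - 10 = -10 + D)
(d(125, 48) + 1368)*(12488 + j) - a(111) = (38 + 1368)*(12488 + 21603) - (-10 + 111) = 1406*34091 - 1*101 = 47931946 - 101 = 47931845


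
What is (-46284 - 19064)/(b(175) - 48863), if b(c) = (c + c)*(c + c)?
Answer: -65348/73637 ≈ -0.88743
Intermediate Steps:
b(c) = 4*c² (b(c) = (2*c)*(2*c) = 4*c²)
(-46284 - 19064)/(b(175) - 48863) = (-46284 - 19064)/(4*175² - 48863) = -65348/(4*30625 - 48863) = -65348/(122500 - 48863) = -65348/73637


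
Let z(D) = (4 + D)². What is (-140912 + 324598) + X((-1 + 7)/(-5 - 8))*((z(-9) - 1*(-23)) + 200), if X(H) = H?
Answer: 2386430/13 ≈ 1.8357e+5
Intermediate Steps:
(-140912 + 324598) + X((-1 + 7)/(-5 - 8))*((z(-9) - 1*(-23)) + 200) = (-140912 + 324598) + ((-1 + 7)/(-5 - 8))*(((4 - 9)² - 1*(-23)) + 200) = 183686 + (6/(-13))*(((-5)² + 23) + 200) = 183686 + (6*(-1/13))*((25 + 23) + 200) = 183686 - 6*(48 + 200)/13 = 183686 - 6/13*248 = 183686 - 1488/13 = 2386430/13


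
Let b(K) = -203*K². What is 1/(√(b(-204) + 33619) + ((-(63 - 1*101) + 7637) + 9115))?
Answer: 16790/290318529 - I*√8414429/290318529 ≈ 5.7833e-5 - 9.9917e-6*I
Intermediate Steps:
1/(√(b(-204) + 33619) + ((-(63 - 1*101) + 7637) + 9115)) = 1/(√(-203*(-204)² + 33619) + ((-(63 - 1*101) + 7637) + 9115)) = 1/(√(-203*41616 + 33619) + ((-(63 - 101) + 7637) + 9115)) = 1/(√(-8448048 + 33619) + ((-1*(-38) + 7637) + 9115)) = 1/(√(-8414429) + ((38 + 7637) + 9115)) = 1/(I*√8414429 + (7675 + 9115)) = 1/(I*√8414429 + 16790) = 1/(16790 + I*√8414429)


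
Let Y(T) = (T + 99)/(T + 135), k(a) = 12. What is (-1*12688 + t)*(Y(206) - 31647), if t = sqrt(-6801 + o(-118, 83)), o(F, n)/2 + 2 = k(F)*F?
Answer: 136920293536/341 - 10791322*I*sqrt(9637)/341 ≈ 4.0153e+8 - 3.1066e+6*I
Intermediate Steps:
Y(T) = (99 + T)/(135 + T)
o(F, n) = -4 + 24*F (o(F, n) = -4 + 2*(12*F) = -4 + 24*F)
t = I*sqrt(9637) (t = sqrt(-6801 + (-4 + 24*(-118))) = sqrt(-6801 + (-4 - 2832)) = sqrt(-6801 - 2836) = sqrt(-9637) = I*sqrt(9637) ≈ 98.168*I)
(-1*12688 + t)*(Y(206) - 31647) = (-1*12688 + I*sqrt(9637))*((99 + 206)/(135 + 206) - 31647) = (-12688 + I*sqrt(9637))*(305/341 - 31647) = (-12688 + I*sqrt(9637))*(-10791322/341) = 136920293536/341 - 10791322*I*sqrt(9637)/341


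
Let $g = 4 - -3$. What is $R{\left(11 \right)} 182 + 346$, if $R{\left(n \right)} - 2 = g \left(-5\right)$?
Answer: $-5660$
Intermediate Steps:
$g = 7$ ($g = 4 + 3 = 7$)
$R{\left(n \right)} = -33$ ($R{\left(n \right)} = 2 + 7 \left(-5\right) = 2 - 35 = -33$)
$R{\left(11 \right)} 182 + 346 = \left(-33\right) 182 + 346 = -6006 + 346 = -5660$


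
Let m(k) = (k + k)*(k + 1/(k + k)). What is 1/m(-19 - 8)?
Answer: 1/1459 ≈ 0.00068540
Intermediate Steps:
m(k) = 2*k*(k + 1/(2*k)) (m(k) = (2*k)*(k + 1/(2*k)) = 2*k*(k + 1/(2*k)))
1/m(-19 - 8) = 1/(1 + 2*(-19 - 8)²) = 1/(1 + 2*(-27)²) = 1/(1 + 2*729) = 1/(1 + 1458) = 1/1459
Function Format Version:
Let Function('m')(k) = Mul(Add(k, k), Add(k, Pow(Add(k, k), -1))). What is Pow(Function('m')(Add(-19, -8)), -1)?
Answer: Rational(1, 1459) ≈ 0.00068540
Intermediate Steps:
Function('m')(k) = Mul(2, k, Add(k, Mul(Rational(1, 2), Pow(k, -1)))) (Function('m')(k) = Mul(Mul(2, k), Add(k, Pow(Mul(2, k), -1))) = Mul(Mul(2, k), Add(k, Mul(Rational(1, 2), Pow(k, -1)))) = Mul(2, k, Add(k, Mul(Rational(1, 2), Pow(k, -1)))))
Pow(Function('m')(Add(-19, -8)), -1) = Pow(Add(1, Mul(2, Pow(Add(-19, -8), 2))), -1) = Pow(Add(1, Mul(2, Pow(-27, 2))), -1) = Pow(Add(1, Mul(2, 729)), -1) = Pow(Add(1, 1458), -1) = Pow(1459, -1) = Rational(1, 1459)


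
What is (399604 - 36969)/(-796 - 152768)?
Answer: -362635/153564 ≈ -2.3615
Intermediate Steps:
(399604 - 36969)/(-796 - 152768) = 362635/(-153564) = 362635*(-1/153564) = -362635/153564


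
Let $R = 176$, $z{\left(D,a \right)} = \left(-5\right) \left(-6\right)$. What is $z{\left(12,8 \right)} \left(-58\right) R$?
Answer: $-306240$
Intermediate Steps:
$z{\left(D,a \right)} = 30$
$z{\left(12,8 \right)} \left(-58\right) R = 30 \left(-58\right) 176 = \left(-1740\right) 176 = -306240$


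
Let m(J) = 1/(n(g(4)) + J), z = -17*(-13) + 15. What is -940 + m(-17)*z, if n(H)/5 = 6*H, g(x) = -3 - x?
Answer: -213616/227 ≈ -941.04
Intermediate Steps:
z = 236 (z = 221 + 15 = 236)
n(H) = 30*H (n(H) = 5*(6*H) = 30*H)
m(J) = 1/(-210 + J) (m(J) = 1/(30*(-3 - 1*4) + J) = 1/(30*(-3 - 4) + J) = 1/(30*(-7) + J) = 1/(-210 + J))
-940 + m(-17)*z = -940 + 236/(-210 - 17) = -940 + 236/(-227) = -940 - 1/227*236 = -940 - 236/227 = -213616/227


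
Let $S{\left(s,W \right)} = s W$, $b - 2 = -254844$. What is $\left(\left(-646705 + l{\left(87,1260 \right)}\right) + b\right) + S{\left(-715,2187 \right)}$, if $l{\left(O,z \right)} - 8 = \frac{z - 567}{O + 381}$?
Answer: $- \frac{128192611}{52} \approx -2.4652 \cdot 10^{6}$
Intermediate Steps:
$b = -254842$ ($b = 2 - 254844 = -254842$)
$S{\left(s,W \right)} = W s$
$l{\left(O,z \right)} = 8 + \frac{-567 + z}{381 + O}$ ($l{\left(O,z \right)} = 8 + \frac{z - 567}{O + 381} = 8 + \frac{-567 + z}{381 + O}$)
$\left(\left(-646705 + l{\left(87,1260 \right)}\right) + b\right) + S{\left(-715,2187 \right)} = \left(\left(-646705 + \frac{2481 + 1260 + 8 \cdot 87}{381 + 87}\right) - 254842\right) + 2187 \left(-715\right) = \left(\left(-646705 + \frac{2481 + 1260 + 696}{468}\right) - 254842\right) - 1563705 = \left(\left(-646705 + \frac{1}{468} \cdot 4437\right) - 254842\right) - 1563705 = \left(\left(-646705 + \frac{493}{52}\right) - 254842\right) - 1563705 = \left(- \frac{33628167}{52} - 254842\right) - 1563705 = - \frac{46879951}{52} - 1563705 = - \frac{128192611}{52}$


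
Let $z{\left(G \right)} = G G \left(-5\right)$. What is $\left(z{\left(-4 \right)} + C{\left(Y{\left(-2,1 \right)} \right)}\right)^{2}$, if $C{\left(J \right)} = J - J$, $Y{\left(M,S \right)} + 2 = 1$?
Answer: $6400$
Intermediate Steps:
$Y{\left(M,S \right)} = -1$ ($Y{\left(M,S \right)} = -2 + 1 = -1$)
$z{\left(G \right)} = - 5 G^{2}$ ($z{\left(G \right)} = G^{2} \left(-5\right) = - 5 G^{2}$)
$C{\left(J \right)} = 0$
$\left(z{\left(-4 \right)} + C{\left(Y{\left(-2,1 \right)} \right)}\right)^{2} = \left(- 5 \left(-4\right)^{2} + 0\right)^{2} = \left(\left(-5\right) 16 + 0\right)^{2} = \left(-80 + 0\right)^{2} = \left(-80\right)^{2} = 6400$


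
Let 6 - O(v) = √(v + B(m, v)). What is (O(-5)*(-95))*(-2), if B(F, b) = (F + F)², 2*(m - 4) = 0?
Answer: 1140 - 190*√59 ≈ -319.42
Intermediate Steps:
m = 4 (m = 4 + (½)*0 = 4 + 0 = 4)
B(F, b) = 4*F² (B(F, b) = (2*F)² = 4*F²)
O(v) = 6 - √(64 + v) (O(v) = 6 - √(v + 4*4²) = 6 - √(v + 4*16) = 6 - √(v + 64) = 6 - √(64 + v))
(O(-5)*(-95))*(-2) = ((6 - √(64 - 5))*(-95))*(-2) = ((6 - √59)*(-95))*(-2) = (-570 + 95*√59)*(-2) = 1140 - 190*√59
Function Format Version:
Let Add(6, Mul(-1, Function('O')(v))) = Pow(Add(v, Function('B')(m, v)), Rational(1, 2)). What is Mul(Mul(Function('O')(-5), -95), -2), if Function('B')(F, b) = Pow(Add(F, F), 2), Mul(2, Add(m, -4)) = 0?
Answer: Add(1140, Mul(-190, Pow(59, Rational(1, 2)))) ≈ -319.42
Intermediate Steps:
m = 4 (m = Add(4, Mul(Rational(1, 2), 0)) = Add(4, 0) = 4)
Function('B')(F, b) = Mul(4, Pow(F, 2)) (Function('B')(F, b) = Pow(Mul(2, F), 2) = Mul(4, Pow(F, 2)))
Function('O')(v) = Add(6, Mul(-1, Pow(Add(64, v), Rational(1, 2)))) (Function('O')(v) = Add(6, Mul(-1, Pow(Add(v, Mul(4, Pow(4, 2))), Rational(1, 2)))) = Add(6, Mul(-1, Pow(Add(v, Mul(4, 16)), Rational(1, 2)))) = Add(6, Mul(-1, Pow(Add(v, 64), Rational(1, 2)))) = Add(6, Mul(-1, Pow(Add(64, v), Rational(1, 2)))))
Mul(Mul(Function('O')(-5), -95), -2) = Mul(Mul(Add(6, Mul(-1, Pow(Add(64, -5), Rational(1, 2)))), -95), -2) = Mul(Mul(Add(6, Mul(-1, Pow(59, Rational(1, 2)))), -95), -2) = Mul(Add(-570, Mul(95, Pow(59, Rational(1, 2)))), -2) = Add(1140, Mul(-190, Pow(59, Rational(1, 2))))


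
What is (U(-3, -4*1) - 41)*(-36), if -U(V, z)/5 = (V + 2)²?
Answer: 1656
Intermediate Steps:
U(V, z) = -5*(2 + V)² (U(V, z) = -5*(V + 2)² = -5*(2 + V)²)
(U(-3, -4*1) - 41)*(-36) = (-5*(2 - 3)² - 41)*(-36) = (-5*(-1)² - 41)*(-36) = (-5*1 - 41)*(-36) = (-5 - 41)*(-36) = -46*(-36) = 1656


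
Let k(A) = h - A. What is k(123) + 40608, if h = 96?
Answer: 40581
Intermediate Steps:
k(A) = 96 - A
k(123) + 40608 = (96 - 1*123) + 40608 = (96 - 123) + 40608 = -27 + 40608 = 40581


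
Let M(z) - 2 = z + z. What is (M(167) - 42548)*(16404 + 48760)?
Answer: -2750702768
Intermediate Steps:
M(z) = 2 + 2*z (M(z) = 2 + (z + z) = 2 + 2*z)
(M(167) - 42548)*(16404 + 48760) = ((2 + 2*167) - 42548)*(16404 + 48760) = ((2 + 334) - 42548)*65164 = (336 - 42548)*65164 = -42212*65164 = -2750702768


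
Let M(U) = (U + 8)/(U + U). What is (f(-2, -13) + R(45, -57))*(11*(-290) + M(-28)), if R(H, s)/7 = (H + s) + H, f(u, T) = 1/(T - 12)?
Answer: -25783797/35 ≈ -7.3668e+5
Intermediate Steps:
f(u, T) = 1/(-12 + T)
M(U) = (8 + U)/(2*U) (M(U) = (8 + U)/((2*U)) = (8 + U)*(1/(2*U)) = (8 + U)/(2*U))
R(H, s) = 7*s + 14*H (R(H, s) = 7*((H + s) + H) = 7*(s + 2*H) = 7*s + 14*H)
(f(-2, -13) + R(45, -57))*(11*(-290) + M(-28)) = (1/(-12 - 13) + (7*(-57) + 14*45))*(11*(-290) + (1/2)*(8 - 28)/(-28)) = (1/(-25) + (-399 + 630))*(-3190 + (1/2)*(-1/28)*(-20)) = (-1/25 + 231)*(-3190 + 5/14) = (5774/25)*(-44655/14) = -25783797/35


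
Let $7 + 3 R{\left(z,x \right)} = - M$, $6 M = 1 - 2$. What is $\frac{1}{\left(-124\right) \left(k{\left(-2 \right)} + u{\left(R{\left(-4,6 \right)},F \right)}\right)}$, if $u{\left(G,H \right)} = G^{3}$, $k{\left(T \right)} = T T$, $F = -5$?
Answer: $\frac{1458}{1413383} \approx 0.0010316$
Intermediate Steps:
$M = - \frac{1}{6}$ ($M = \frac{1 - 2}{6} = \frac{1}{6} \left(-1\right) = - \frac{1}{6} \approx -0.16667$)
$R{\left(z,x \right)} = - \frac{41}{18}$ ($R{\left(z,x \right)} = - \frac{7}{3} + \frac{\left(-1\right) \left(- \frac{1}{6}\right)}{3} = - \frac{7}{3} + \frac{1}{3} \cdot \frac{1}{6} = - \frac{7}{3} + \frac{1}{18} = - \frac{41}{18}$)
$k{\left(T \right)} = T^{2}$
$\frac{1}{\left(-124\right) \left(k{\left(-2 \right)} + u{\left(R{\left(-4,6 \right)},F \right)}\right)} = \frac{1}{\left(-124\right) \left(\left(-2\right)^{2} + \left(- \frac{41}{18}\right)^{3}\right)} = \frac{1}{\left(-124\right) \left(4 - \frac{68921}{5832}\right)} = \frac{1}{\left(-124\right) \left(- \frac{45593}{5832}\right)} = \frac{1}{\frac{1413383}{1458}} = \frac{1458}{1413383}$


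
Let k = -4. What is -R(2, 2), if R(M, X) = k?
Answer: 4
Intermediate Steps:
R(M, X) = -4
-R(2, 2) = -1*(-4) = 4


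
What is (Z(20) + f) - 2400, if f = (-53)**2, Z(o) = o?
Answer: 429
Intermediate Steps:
f = 2809
(Z(20) + f) - 2400 = (20 + 2809) - 2400 = 2829 - 2400 = 429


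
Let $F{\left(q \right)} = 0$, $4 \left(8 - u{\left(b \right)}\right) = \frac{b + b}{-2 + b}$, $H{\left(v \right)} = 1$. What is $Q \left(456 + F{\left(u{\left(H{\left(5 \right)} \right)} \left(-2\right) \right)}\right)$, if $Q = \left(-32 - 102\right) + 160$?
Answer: $11856$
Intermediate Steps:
$u{\left(b \right)} = 8 - \frac{b}{2 \left(-2 + b\right)}$ ($u{\left(b \right)} = 8 - \frac{\left(b + b\right) \frac{1}{-2 + b}}{4} = 8 - \frac{2 b \frac{1}{-2 + b}}{4} = 8 - \frac{b}{2 \left(-2 + b\right)}$)
$Q = 26$ ($Q = -134 + 160 = 26$)
$Q \left(456 + F{\left(u{\left(H{\left(5 \right)} \right)} \left(-2\right) \right)}\right) = 26 \left(456 + 0\right) = 26 \cdot 456 = 11856$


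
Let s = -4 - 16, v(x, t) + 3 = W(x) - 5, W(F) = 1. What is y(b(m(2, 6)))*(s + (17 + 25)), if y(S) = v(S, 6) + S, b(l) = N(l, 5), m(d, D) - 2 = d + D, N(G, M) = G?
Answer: 66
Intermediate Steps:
m(d, D) = 2 + D + d (m(d, D) = 2 + (d + D) = 2 + (D + d) = 2 + D + d)
b(l) = l
v(x, t) = -7 (v(x, t) = -3 + (1 - 5) = -3 - 4 = -7)
y(S) = -7 + S
s = -20
y(b(m(2, 6)))*(s + (17 + 25)) = (-7 + (2 + 6 + 2))*(-20 + (17 + 25)) = (-7 + 10)*(-20 + 42) = 3*22 = 66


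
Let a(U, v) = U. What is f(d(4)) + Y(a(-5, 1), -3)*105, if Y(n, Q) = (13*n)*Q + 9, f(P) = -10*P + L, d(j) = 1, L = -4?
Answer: 21406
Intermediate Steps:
f(P) = -4 - 10*P (f(P) = -10*P - 4 = -4 - 10*P)
Y(n, Q) = 9 + 13*Q*n (Y(n, Q) = 13*Q*n + 9 = 9 + 13*Q*n)
f(d(4)) + Y(a(-5, 1), -3)*105 = (-4 - 10*1) + (9 + 13*(-3)*(-5))*105 = (-4 - 10) + (9 + 195)*105 = -14 + 204*105 = -14 + 21420 = 21406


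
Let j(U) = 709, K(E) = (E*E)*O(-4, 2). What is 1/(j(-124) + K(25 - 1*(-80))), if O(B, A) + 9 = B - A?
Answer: -1/164666 ≈ -6.0729e-6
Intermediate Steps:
O(B, A) = -9 + B - A (O(B, A) = -9 + (B - A) = -9 + B - A)
K(E) = -15*E² (K(E) = (E*E)*(-9 - 4 - 1*2) = E²*(-9 - 4 - 2) = E²*(-15) = -15*E²)
1/(j(-124) + K(25 - 1*(-80))) = 1/(709 - 15*(25 - 1*(-80))²) = 1/(709 - 15*(25 + 80)²) = 1/(709 - 15*105²) = 1/(709 - 15*11025) = 1/(709 - 165375) = 1/(-164666) = -1/164666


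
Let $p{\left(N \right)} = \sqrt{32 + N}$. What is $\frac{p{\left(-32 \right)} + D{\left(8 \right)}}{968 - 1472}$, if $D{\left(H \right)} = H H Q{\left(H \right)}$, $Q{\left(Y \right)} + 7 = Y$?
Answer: $- \frac{8}{63} \approx -0.12698$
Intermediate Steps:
$Q{\left(Y \right)} = -7 + Y$
$D{\left(H \right)} = H^{2} \left(-7 + H\right)$ ($D{\left(H \right)} = H H \left(-7 + H\right) = H^{2} \left(-7 + H\right)$)
$\frac{p{\left(-32 \right)} + D{\left(8 \right)}}{968 - 1472} = \frac{\sqrt{32 - 32} + 8^{2} \left(-7 + 8\right)}{968 - 1472} = \frac{\sqrt{0} + 64 \cdot 1}{-504} = \left(0 + 64\right) \left(- \frac{1}{504}\right) = 64 \left(- \frac{1}{504}\right) = - \frac{8}{63}$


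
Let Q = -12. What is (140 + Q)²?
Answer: 16384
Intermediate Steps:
(140 + Q)² = (140 - 12)² = 128² = 16384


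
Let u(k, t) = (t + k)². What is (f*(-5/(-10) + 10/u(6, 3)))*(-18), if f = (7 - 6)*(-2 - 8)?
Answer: 1010/9 ≈ 112.22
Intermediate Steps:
f = -10 (f = 1*(-10) = -10)
u(k, t) = (k + t)²
(f*(-5/(-10) + 10/u(6, 3)))*(-18) = -10*(-5/(-10) + 10/((6 + 3)²))*(-18) = -10*(-5*(-⅒) + 10/(9²))*(-18) = -10*(½ + 10/81)*(-18) = -10*101/162*(-18) = -505/81*(-18) = 1010/9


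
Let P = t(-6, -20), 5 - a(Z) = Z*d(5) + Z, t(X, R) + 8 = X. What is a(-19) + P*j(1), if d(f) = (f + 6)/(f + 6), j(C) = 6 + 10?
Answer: -181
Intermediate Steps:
j(C) = 16
t(X, R) = -8 + X
d(f) = 1 (d(f) = (6 + f)/(6 + f) = 1)
a(Z) = 5 - 2*Z (a(Z) = 5 - (Z*1 + Z) = 5 - (Z + Z) = 5 - 2*Z)
P = -14 (P = -8 - 6 = -14)
a(-19) + P*j(1) = (5 - 2*(-19)) - 14*16 = (5 + 38) - 224 = 43 - 224 = -181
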